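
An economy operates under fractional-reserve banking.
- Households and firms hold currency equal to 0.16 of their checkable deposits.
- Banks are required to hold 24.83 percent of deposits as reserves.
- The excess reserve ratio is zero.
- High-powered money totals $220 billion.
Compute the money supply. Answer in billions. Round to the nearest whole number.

$625 billion

The money multiplier is m = (1 + c) / (rr + c) = (1 + 0.16) / (0.2483 + 0.16) ≈ 2.8410.
So M = m × MB = 2.8410 × 220 = 625.02 billion.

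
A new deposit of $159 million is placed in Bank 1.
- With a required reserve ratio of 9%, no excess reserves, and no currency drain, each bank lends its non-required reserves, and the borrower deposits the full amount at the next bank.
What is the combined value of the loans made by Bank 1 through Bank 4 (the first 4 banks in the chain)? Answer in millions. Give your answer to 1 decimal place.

$505.2 million

Bank i lends (1 − rr)^i of the original deposit: Bank 1 lends 159·0.9100 = 144.6900, Bank 2 lends 159·0.9100² = 131.6679, and so on.
Summing a geometric series: total = 159·[0.9100·(1 − 0.9100^4) / (1 − 0.9100)] ≈ 505.2099 million.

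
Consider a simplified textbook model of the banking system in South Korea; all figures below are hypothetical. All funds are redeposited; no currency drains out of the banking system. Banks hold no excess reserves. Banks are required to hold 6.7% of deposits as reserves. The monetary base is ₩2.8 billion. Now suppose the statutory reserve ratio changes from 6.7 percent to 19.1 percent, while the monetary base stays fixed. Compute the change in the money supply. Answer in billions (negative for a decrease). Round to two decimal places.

Initially m₁ = 1 / (0.067) ≈ 14.9254, so M₁ = 14.9254 × 2.8 ≈ 41.7911 billion.
After the change m₂ = 1 / (0.191) ≈ 5.2356, so M₂ = 5.2356 × 2.8 ≈ 14.6597 billion.
ΔM = M₂ − M₁ = 14.6597 − 41.7911 = -27.1314 billion.

-27.13 billion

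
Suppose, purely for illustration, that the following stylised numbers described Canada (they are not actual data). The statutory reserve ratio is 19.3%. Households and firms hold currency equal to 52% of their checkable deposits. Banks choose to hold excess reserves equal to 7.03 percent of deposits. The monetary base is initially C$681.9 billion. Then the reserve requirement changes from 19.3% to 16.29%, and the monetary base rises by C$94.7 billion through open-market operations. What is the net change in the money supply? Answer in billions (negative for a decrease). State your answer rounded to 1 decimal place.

Before: m₁ = (1 + 0.52) / (0.193 + 0.0703 + 0.52) ≈ 1.94051, MB₁ = 681.9, so M₁ = 1.94051 × 681.9 ≈ 1323.2338 billion.
After: m₂ = (1 + 0.52) / (0.1629 + 0.0703 + 0.52) ≈ 2.01806, MB₂ = 681.9 + 94.7 = 776.6, so M₂ = 2.01806 × 776.6 ≈ 1567.2254 billion.
ΔM = M₂ − M₁ = 1567.2254 − 1323.2338 = 243.9916 billion.

C$244.0 billion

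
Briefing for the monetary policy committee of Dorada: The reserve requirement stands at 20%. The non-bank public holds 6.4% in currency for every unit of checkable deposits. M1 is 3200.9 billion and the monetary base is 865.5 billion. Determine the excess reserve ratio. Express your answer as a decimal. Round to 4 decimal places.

Using m = M/MB = 3200.9/865.5 ≈ 3.698325. Since m = (1 + c)/(c + rr + e), the denominator satisfies c + rr + e = (1 + c)/m = (1 + 0.064) / 3.698325 ≈ 0.287698.
With c = 0.064 and rr = 0.2, the excess reserve ratio is 0.287698 − 0.064 − 0.2 = 0.023698.

0.0237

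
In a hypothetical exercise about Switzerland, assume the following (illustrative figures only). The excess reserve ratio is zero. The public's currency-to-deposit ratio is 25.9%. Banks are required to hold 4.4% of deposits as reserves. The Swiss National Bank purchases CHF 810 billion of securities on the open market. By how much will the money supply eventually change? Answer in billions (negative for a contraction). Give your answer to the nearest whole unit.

The money multiplier is m = (1 + c) / (rr + c) = (1 + 0.259) / (0.044 + 0.259) ≈ 4.1551.
The purchase adds 810 billion of base, so ΔM = m × ΔMB = 4.1551 × (+810) = 3365.631 billion.

CHF 3366 billion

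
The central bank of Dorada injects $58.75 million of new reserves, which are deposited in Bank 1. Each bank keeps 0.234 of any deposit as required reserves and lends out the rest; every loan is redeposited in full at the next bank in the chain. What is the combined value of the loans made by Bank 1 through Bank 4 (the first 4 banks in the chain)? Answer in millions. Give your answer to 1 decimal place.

$126.1 million

Bank i lends (1 − rr)^i of the original deposit: Bank 1 lends 58.75·0.7660 = 45.0025, Bank 2 lends 58.75·0.7660² ≈ 34.4719, and so on.
Summing a geometric series: total = 58.75·[0.7660·(1 − 0.7660^4) / (1 − 0.7660)] ≈ 126.1065 million.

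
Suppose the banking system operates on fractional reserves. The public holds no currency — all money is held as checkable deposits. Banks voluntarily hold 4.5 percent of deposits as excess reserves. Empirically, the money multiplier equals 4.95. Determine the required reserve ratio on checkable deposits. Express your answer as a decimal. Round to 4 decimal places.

0.1570

Using m = 4.95. Since m = (1 + c)/(c + rr + e), the denominator satisfies c + rr + e = (1 + c)/m = (1 + 0) / 4.95 ≈ 0.202020.
With c = 0 and e = 0.045, the required reserve ratio on checkable deposits is 0.202020 − 0 − 0.045 = 0.15702.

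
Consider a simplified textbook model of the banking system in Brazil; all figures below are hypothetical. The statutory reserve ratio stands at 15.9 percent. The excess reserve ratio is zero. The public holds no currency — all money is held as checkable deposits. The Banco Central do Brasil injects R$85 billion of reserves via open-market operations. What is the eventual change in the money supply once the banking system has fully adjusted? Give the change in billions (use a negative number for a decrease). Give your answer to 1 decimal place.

R$534.6 billion

The simple money multiplier is m = 1/rr = 1/0.159 ≈ 6.2893.
An open-market purchase increases the monetary base by 85 billion, so ΔM = m × ΔMB = 6.2893 × 85 = 534.5905 billion.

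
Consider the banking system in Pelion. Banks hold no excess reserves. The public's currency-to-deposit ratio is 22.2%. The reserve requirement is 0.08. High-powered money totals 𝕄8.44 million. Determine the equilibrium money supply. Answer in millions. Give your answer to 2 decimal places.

𝕄34.15 million

The money multiplier is m = (1 + c) / (rr + c) = (1 + 0.222) / (0.08 + 0.222) ≈ 4.0464.
So M = m × MB = 4.0464 × 8.44 ≈ 34.1516 million.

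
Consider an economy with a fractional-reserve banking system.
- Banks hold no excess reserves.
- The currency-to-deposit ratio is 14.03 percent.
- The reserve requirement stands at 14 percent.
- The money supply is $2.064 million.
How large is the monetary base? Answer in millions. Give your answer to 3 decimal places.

$0.507 million

The money multiplier is m = (1 + c) / (rr + c) = (1 + 0.1403) / (0.14 + 0.1403) ≈ 4.06814.
MB = M / m = 2.064 / 4.06814 ≈ 0.5074 million.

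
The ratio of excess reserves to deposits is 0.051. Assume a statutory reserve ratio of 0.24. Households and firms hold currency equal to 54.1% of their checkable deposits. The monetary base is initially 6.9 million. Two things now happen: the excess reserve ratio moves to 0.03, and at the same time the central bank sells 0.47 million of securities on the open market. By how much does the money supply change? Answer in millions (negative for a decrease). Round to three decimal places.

Before: m₁ = (1 + 0.541) / (0.24 + 0.051 + 0.541) ≈ 1.85216, MB₁ = 6.9, so M₁ = 1.85216 × 6.9 ≈ 12.7799 million.
After: m₂ = (1 + 0.541) / (0.24 + 0.03 + 0.541) ≈ 1.90012, MB₂ = 6.9 − 0.47 = 6.43, so M₂ = 1.90012 × 6.43 ≈ 12.2178 million.
ΔM = M₂ − M₁ = 12.2178 − 12.7799 = -0.5621 million.

-0.562 million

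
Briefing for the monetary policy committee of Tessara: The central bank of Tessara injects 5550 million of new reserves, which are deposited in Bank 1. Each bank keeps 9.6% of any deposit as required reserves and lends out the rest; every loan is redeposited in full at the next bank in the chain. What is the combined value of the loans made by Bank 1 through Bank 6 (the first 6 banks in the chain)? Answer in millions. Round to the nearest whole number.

23739 million

Bank i lends (1 − rr)^i of the original deposit: Bank 1 lends 5550·0.9040 = 5017.2000, Bank 2 lends 5550·0.9040² = 4535.5488, and so on.
Summing a geometric series: total = 5550·[0.9040·(1 − 0.9040^6) / (1 − 0.9040)] ≈ 23739.1347 million.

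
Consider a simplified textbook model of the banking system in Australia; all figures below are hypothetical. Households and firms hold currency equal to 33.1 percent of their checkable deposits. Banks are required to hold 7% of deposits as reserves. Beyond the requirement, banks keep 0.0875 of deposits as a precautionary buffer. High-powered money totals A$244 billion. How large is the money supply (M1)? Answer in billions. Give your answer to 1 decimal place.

A$664.8 billion

The money multiplier is m = (1 + c) / (rr + e + c) = (1 + 0.331) / (0.07 + 0.0875 + 0.331) ≈ 2.72467.
So M = m × MB = 2.72467 × 244 ≈ 664.8195 billion.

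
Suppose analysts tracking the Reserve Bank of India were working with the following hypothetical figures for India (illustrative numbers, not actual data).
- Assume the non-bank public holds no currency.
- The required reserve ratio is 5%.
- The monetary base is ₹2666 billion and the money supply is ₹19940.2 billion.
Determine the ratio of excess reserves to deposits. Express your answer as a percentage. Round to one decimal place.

8.4%

Using m = M/MB = 19940.2/2666 ≈ 7.479445. Since m = (1 + c)/(c + rr + e), the denominator satisfies c + rr + e = (1 + c)/m = (1 + 0) / 7.479445 ≈ 0.133700.
With c = 0 and rr = 0.05, the ratio of excess reserves to deposits is 0.133700 − 0 − 0.05 = 0.0837.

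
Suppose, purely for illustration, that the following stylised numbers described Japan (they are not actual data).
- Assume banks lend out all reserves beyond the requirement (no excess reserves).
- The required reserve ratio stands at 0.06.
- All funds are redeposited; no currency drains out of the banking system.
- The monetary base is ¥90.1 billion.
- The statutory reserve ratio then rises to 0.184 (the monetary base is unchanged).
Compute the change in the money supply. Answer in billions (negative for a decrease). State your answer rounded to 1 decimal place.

-1012.0 billion

Initially m₁ = 1 / (0.06) ≈ 16.6667, so M₁ = 16.6667 × 90.1 ≈ 1501.6697 billion.
After the change m₂ = 1 / (0.184) ≈ 5.4348, so M₂ = 5.4348 × 90.1 ≈ 489.6755 billion.
ΔM = M₂ − M₁ = 489.6755 − 1501.6697 = -1011.9942 billion.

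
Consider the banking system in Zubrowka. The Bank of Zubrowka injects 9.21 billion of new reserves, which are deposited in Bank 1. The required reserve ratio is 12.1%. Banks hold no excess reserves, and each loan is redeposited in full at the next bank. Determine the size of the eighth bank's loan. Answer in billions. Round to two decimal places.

3.28 billion

Each bank lends a fraction (1 − rr) = 0.8790 of the deposit it receives, so Bank 8 receives 9.21·0.8790^7 and lends 9.21·0.8790^8 ≈ 3.2822 billion.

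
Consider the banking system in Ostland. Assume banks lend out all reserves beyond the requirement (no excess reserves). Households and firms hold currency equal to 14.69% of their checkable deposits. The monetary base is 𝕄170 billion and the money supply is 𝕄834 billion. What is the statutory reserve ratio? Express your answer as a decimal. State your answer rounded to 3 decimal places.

0.087

Using m = M/MB = 834/170 ≈ 4.905882. Since m = (1 + c)/(c + rr + e), the denominator satisfies c + rr + e = (1 + c)/m = (1 + 0.1469) / 4.905882 ≈ 0.233781.
With c = 0.1469 and e = 0, the statutory reserve ratio is 0.233781 − 0.1469 − 0 = 0.086881.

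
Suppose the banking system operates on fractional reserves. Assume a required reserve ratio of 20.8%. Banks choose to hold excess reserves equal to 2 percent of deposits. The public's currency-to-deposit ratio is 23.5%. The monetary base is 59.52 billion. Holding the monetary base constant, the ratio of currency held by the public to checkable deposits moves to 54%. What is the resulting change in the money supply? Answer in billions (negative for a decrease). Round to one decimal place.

-39.4 billion

Initially m₁ = (1 + 0.235) / (0.208 + 0.02 + 0.235) ≈ 2.6674, so M₁ = 2.6674 × 59.52 ≈ 158.7636 billion.
After the change m₂ = (1 + 0.54) / (0.208 + 0.02 + 0.54) ≈ 2.0052, so M₂ = 2.0052 × 59.52 ≈ 119.3495 billion.
ΔM = M₂ − M₁ = 119.3495 − 158.7636 = -39.4141 billion.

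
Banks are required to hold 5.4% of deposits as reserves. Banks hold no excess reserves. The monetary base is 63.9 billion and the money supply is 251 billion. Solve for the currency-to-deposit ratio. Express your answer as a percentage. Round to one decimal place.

Using m = M/MB = 251/63.9 ≈ 3.928013. From m = (1 + c)/(c + rr + e), rearranging gives 1 + c = m·(c + rr + e), so c·(1 − m) = m·(rr + e) − 1.
Hence c = [m·(rr + e) − 1]/(1 − m) = [3.928013 × (0.054 + 0) − 1] / (1 − 3.928013) ≈ 0.269086.

26.9%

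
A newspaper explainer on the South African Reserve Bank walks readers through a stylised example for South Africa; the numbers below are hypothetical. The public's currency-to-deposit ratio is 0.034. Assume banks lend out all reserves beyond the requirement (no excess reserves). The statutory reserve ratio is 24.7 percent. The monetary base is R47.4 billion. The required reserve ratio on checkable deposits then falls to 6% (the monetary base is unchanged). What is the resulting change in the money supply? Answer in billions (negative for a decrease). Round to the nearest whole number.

Initially m₁ = (1 + 0.034) / (0.247 + 0.034) ≈ 3.6797, so M₁ = 3.6797 × 47.4 ≈ 174.4178 billion.
After the change m₂ = (1 + 0.034) / (0.06 + 0.034) = 11, so M₂ = 11 × 47.4 = 521.4 billion.
ΔM = M₂ − M₁ = 521.4 − 174.4178 = 346.9822 billion.

R347 billion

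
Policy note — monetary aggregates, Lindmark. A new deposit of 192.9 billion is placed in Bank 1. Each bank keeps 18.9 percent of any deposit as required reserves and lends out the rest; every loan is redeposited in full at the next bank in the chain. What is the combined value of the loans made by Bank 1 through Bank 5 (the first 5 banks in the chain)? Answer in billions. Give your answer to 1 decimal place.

537.3 billion

Bank i lends (1 − rr)^i of the original deposit: Bank 1 lends 192.9·0.8110 = 156.4419, Bank 2 lends 192.9·0.8110² ≈ 126.8744, and so on.
Summing a geometric series: total = 192.9·[0.8110·(1 − 0.8110^5) / (1 − 0.8110)] ≈ 537.3356 billion.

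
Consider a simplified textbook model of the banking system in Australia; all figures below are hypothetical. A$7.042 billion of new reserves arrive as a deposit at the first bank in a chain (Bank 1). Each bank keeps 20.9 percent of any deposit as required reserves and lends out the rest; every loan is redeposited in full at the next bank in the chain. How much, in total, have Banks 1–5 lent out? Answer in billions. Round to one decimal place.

A$18.4 billion

Bank i lends (1 − rr)^i of the original deposit: Bank 1 lends 7.042·0.7910 ≈ 5.5702, Bank 2 lends 7.042·0.7910² ≈ 4.4060, and so on.
Summing a geometric series: total = 7.042·[0.7910·(1 − 0.7910^5) / (1 − 0.7910)] ≈ 18.3988 billion.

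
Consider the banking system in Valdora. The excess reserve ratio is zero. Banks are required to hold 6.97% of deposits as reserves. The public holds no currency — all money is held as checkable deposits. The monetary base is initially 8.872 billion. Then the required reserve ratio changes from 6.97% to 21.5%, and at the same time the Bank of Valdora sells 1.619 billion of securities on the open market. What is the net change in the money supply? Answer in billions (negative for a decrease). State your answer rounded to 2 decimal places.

Before: m₁ = 1 / (0.0697) ≈ 14.3472, MB₁ = 8.872, so M₁ = 14.3472 × 8.872 ≈ 127.2884 billion.
After: m₂ = 1 / (0.215) ≈ 4.6512, MB₂ = 8.872 − 1.619 = 7.253, so M₂ = 4.6512 × 7.253 ≈ 33.7352 billion.
ΔM = M₂ − M₁ = 33.7352 − 127.2884 = -93.5532 billion.

-93.55 billion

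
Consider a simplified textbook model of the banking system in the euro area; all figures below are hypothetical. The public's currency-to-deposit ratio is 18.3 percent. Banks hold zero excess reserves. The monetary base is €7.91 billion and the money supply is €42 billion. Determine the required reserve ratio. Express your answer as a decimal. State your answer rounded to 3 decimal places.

0.040

Using m = M/MB = 42/7.91 ≈ 5.309735. Since m = (1 + c)/(c + rr + e), the denominator satisfies c + rr + e = (1 + c)/m = (1 + 0.183) / 5.309735 ≈ 0.222798.
With c = 0.183 and e = 0, the required reserve ratio is 0.222798 − 0.183 − 0 = 0.039798.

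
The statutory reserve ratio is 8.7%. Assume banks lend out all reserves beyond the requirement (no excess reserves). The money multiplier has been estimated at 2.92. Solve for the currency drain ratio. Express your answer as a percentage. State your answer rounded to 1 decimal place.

38.9%

Using m = 2.92. From m = (1 + c)/(c + rr + e), rearranging gives 1 + c = m·(c + rr + e), so c·(1 − m) = m·(rr + e) − 1.
Hence c = [m·(rr + e) − 1]/(1 − m) = [2.92 × (0.087 + 0) − 1] / (1 − 2.92) ≈ 0.388521.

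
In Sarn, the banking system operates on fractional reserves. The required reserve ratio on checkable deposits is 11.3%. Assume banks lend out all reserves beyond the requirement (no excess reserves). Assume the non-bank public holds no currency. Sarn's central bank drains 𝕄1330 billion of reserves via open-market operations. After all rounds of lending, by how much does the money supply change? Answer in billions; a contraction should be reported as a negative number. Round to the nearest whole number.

The simple money multiplier is m = 1/rr = 1/0.113 ≈ 8.84956.
An open-market sale reduces the monetary base by 1330 billion, so ΔM = m × ΔMB = 8.84956 × (−1330) = -11769.9148 billion.

-11770 billion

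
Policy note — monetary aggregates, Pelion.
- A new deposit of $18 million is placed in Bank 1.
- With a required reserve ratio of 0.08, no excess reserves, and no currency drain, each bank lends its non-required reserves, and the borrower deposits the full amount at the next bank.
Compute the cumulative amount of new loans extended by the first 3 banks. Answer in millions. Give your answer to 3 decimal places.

$45.812 million

Bank i lends (1 − rr)^i of the original deposit: Bank 1 lends 18·0.9200 = 16.5600, Bank 2 lends 18·0.9200² = 15.2352, and so on.
Summing a geometric series: total = 18·[0.9200·(1 − 0.9200^3) / (1 − 0.9200)] ≈ 45.8116 million.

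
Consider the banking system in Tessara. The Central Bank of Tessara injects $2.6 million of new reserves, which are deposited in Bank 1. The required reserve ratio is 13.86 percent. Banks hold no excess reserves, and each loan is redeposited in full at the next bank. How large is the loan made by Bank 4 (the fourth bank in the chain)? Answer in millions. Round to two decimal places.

$1.43 million

Each bank lends a fraction (1 − rr) = 0.8614 of the deposit it receives, so Bank 4 receives 2.6·0.8614^3 and lends 2.6·0.8614^4 ≈ 1.4315 million.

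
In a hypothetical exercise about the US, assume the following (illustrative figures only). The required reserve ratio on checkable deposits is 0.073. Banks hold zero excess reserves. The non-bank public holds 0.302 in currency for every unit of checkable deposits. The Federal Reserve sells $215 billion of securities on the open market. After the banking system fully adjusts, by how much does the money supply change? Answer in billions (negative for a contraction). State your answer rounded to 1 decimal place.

The money multiplier is m = (1 + c) / (rr + c) = (1 + 0.302) / (0.073 + 0.302) = 3.47200.
The sale removes 215 billion of base, so ΔM = m × ΔMB = 3.47200 × (−215) = -746.48 billion.

-746.5 billion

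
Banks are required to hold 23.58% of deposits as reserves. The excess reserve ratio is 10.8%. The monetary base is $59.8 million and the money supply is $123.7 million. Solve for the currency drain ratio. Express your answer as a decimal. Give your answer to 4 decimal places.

Using m = M/MB = 123.7/59.8 ≈ 2.068562. From m = (1 + c)/(c + rr + e), rearranging gives 1 + c = m·(c + rr + e), so c·(1 − m) = m·(rr + e) − 1.
Hence c = [m·(rr + e) − 1]/(1 − m) = [2.068562 × (0.2358 + 0.108) − 1] / (1 − 2.068562) ≈ 0.270296.

0.2703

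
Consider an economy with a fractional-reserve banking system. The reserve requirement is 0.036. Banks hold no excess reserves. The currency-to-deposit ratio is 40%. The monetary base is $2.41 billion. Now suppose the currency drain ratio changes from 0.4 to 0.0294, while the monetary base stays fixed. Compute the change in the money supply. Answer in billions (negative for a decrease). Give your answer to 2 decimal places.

Initially m₁ = (1 + 0.4) / (0.036 + 0.4) ≈ 3.2110, so M₁ = 3.2110 × 2.41 ≈ 7.7385 billion.
After the change m₂ = (1 + 0.0294) / (0.036 + 0.0294) ≈ 15.7401, so M₂ = 15.7401 × 2.41 ≈ 37.9336 billion.
ΔM = M₂ − M₁ = 37.9336 − 7.7385 = 30.1951 billion.

$30.20 billion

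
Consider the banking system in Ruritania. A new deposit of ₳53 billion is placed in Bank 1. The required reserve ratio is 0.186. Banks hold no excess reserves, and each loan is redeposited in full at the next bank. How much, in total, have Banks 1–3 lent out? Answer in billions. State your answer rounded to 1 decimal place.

Bank i lends (1 − rr)^i of the original deposit: Bank 1 lends 53·0.8140 = 43.1420, Bank 2 lends 53·0.8140² ≈ 35.1176, and so on.
Summing a geometric series: total = 53·[0.8140·(1 − 0.8140^3) / (1 − 0.8140)] ≈ 106.8453 billion.

₳106.8 billion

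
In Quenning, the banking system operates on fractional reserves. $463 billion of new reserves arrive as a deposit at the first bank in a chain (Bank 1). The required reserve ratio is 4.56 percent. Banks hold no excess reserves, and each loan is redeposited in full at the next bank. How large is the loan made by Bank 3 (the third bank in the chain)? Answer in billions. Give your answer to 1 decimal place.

$402.5 billion

Each bank lends a fraction (1 − rr) = 0.9544 of the deposit it receives, so Bank 3 receives 463·0.9544^2 and lends 463·0.9544^3 ≈ 402.5059 billion.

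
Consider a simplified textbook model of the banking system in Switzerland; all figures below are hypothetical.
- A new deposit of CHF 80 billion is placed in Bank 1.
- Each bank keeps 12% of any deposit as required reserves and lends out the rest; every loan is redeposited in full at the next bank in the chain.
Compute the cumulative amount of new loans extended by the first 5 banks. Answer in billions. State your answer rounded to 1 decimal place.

Bank i lends (1 − rr)^i of the original deposit: Bank 1 lends 80·0.8800 = 70.4000, Bank 2 lends 80·0.8800² = 61.9520, and so on.
Summing a geometric series: total = 80·[0.8800·(1 − 0.8800^5) / (1 − 0.8800)] ≈ 277.0639 billion.

CHF 277.1 billion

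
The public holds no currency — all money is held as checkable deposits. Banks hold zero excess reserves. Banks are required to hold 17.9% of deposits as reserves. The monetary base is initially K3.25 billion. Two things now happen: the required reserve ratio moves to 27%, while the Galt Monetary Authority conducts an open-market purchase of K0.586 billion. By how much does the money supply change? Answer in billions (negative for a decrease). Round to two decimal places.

-3.95 billion

Before: m₁ = 1 / (0.179) ≈ 5.5866, MB₁ = 3.25, so M₁ = 5.5866 × 3.25 ≈ 18.1564 billion.
After: m₂ = 1 / (0.27) ≈ 3.7037, MB₂ = 3.25 + 0.586 = 3.836, so M₂ = 3.7037 × 3.836 ≈ 14.2074 billion.
ΔM = M₂ − M₁ = 14.2074 − 18.1564 = -3.949 billion.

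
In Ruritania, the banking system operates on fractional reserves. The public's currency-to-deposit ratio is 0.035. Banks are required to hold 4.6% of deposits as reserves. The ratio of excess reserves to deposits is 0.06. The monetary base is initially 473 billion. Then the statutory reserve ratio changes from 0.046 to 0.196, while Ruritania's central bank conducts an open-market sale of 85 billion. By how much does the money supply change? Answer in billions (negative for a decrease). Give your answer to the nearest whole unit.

-2092 billion

Before: m₁ = (1 + 0.035) / (0.046 + 0.06 + 0.035) ≈ 7.3404, MB₁ = 473, so M₁ = 7.3404 × 473 = 3472.0092 billion.
After: m₂ = (1 + 0.035) / (0.196 + 0.06 + 0.035) ≈ 3.5567, MB₂ = 473 − 85 = 388, so M₂ = 3.5567 × 388 = 1379.9996 billion.
ΔM = M₂ − M₁ = 1379.9996 − 3472.0092 = -2092.0096 billion.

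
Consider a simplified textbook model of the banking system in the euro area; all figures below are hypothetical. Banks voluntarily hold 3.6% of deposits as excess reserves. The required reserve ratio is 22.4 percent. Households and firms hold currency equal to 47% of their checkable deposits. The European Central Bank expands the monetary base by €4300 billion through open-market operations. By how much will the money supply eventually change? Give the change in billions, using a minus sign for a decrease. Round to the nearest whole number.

€8659 billion

The money multiplier is m = (1 + c) / (rr + e + c) = (1 + 0.47) / (0.224 + 0.036 + 0.47) ≈ 2.01370.
The purchase adds 4300 billion of base, so ΔM = m × ΔMB = 2.01370 × (+4300) = 8658.91 billion.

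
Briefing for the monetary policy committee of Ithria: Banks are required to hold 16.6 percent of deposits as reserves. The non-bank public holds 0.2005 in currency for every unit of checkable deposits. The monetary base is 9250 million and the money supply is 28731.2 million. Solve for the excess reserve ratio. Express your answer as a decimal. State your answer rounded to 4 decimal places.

0.0200

Using m = M/MB = 28731.2/9250 ≈ 3.106076. Since m = (1 + c)/(c + rr + e), the denominator satisfies c + rr + e = (1 + c)/m = (1 + 0.2005) / 3.106076 ≈ 0.386501.
With c = 0.2005 and rr = 0.166, the excess reserve ratio is 0.386501 − 0.2005 − 0.166 = 0.020001.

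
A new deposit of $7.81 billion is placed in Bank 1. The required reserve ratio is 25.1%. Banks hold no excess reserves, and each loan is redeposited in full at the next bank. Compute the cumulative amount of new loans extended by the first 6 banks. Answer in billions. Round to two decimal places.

$19.19 billion

Bank i lends (1 − rr)^i of the original deposit: Bank 1 lends 7.81·0.7490 ≈ 5.8497, Bank 2 lends 7.81·0.7490² ≈ 4.3814, and so on.
Summing a geometric series: total = 7.81·[0.7490·(1 − 0.7490^6) / (1 − 0.7490)] ≈ 19.1907 billion.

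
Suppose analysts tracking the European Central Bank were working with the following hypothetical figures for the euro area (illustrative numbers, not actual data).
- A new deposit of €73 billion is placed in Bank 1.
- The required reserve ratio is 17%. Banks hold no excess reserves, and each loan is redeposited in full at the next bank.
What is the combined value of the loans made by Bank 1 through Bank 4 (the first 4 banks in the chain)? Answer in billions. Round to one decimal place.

€187.3 billion

Bank i lends (1 − rr)^i of the original deposit: Bank 1 lends 73·0.8300 = 60.5900, Bank 2 lends 73·0.8300² = 50.2897, and so on.
Summing a geometric series: total = 73·[0.8300·(1 − 0.8300^4) / (1 − 0.8300)] ≈ 187.2647 billion.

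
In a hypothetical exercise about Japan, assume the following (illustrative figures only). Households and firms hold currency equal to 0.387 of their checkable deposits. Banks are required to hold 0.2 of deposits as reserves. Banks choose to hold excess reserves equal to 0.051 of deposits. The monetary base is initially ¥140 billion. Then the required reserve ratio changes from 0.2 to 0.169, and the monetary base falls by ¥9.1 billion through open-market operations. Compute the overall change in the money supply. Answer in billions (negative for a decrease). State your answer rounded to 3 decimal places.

Before: m₁ = (1 + 0.387) / (0.2 + 0.051 + 0.387) ≈ 2.1739812, MB₁ = 140, so M₁ = 2.1739812 × 140 ≈ 304.3574 billion.
After: m₂ = (1 + 0.387) / (0.169 + 0.051 + 0.387) ≈ 2.2850082, MB₂ = 140 − 9.1 = 130.9, so M₂ = 2.2850082 × 130.9 ≈ 299.1076 billion.
ΔM = M₂ − M₁ = 299.1076 − 304.3574 = -5.2498 billion.

-5.250 billion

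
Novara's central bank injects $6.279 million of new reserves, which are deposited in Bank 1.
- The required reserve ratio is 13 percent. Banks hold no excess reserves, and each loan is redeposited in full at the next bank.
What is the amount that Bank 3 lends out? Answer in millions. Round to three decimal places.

$4.135 million

Each bank lends a fraction (1 − rr) = 0.8700 of the deposit it receives, so Bank 3 receives 6.279·0.8700^2 and lends 6.279·0.8700^3 ≈ 4.1347 million.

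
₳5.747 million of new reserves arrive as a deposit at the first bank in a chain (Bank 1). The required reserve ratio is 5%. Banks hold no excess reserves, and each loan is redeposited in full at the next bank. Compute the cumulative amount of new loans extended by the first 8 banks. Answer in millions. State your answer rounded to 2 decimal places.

Bank i lends (1 − rr)^i of the original deposit: Bank 1 lends 5.747·0.9500 ≈ 5.4596, Bank 2 lends 5.747·0.9500² ≈ 5.1867, and so on.
Summing a geometric series: total = 5.747·[0.9500·(1 − 0.9500^8) / (1 − 0.9500)] ≈ 36.7521 million.

₳36.75 million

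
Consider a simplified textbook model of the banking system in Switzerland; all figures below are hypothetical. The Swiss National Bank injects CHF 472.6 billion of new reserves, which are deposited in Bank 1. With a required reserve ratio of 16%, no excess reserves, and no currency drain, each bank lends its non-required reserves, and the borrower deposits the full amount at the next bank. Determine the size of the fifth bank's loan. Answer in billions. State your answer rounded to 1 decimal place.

CHF 197.6 billion

Each bank lends a fraction (1 − rr) = 0.8400 of the deposit it receives, so Bank 5 receives 472.6·0.8400^4 and lends 472.6·0.8400^5 ≈ 197.6470 billion.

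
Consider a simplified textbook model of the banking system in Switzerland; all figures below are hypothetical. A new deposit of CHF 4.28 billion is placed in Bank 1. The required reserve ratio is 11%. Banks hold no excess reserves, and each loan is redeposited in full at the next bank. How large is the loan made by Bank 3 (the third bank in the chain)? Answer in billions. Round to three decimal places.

CHF 3.017 billion

Each bank lends a fraction (1 − rr) = 0.8900 of the deposit it receives, so Bank 3 receives 4.28·0.8900^2 and lends 4.28·0.8900^3 ≈ 3.0173 billion.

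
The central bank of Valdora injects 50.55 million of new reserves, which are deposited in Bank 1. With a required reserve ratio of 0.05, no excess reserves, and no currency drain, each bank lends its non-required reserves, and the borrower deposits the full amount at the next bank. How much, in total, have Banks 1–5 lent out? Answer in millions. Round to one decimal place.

Bank i lends (1 − rr)^i of the original deposit: Bank 1 lends 50.55·0.9500 = 48.0225, Bank 2 lends 50.55·0.9500² ≈ 45.6214, and so on.
Summing a geometric series: total = 50.55·[0.9500·(1 − 0.9500^5) / (1 − 0.9500)] ≈ 217.2721 million.

217.3 million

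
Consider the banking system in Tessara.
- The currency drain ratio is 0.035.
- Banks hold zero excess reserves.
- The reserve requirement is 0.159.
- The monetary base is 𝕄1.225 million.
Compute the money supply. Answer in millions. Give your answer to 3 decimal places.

The money multiplier is m = (1 + c) / (rr + c) = (1 + 0.035) / (0.159 + 0.035) ≈ 5.33505.
So M = m × MB = 5.33505 × 1.225 ≈ 6.5354 million.

𝕄6.535 million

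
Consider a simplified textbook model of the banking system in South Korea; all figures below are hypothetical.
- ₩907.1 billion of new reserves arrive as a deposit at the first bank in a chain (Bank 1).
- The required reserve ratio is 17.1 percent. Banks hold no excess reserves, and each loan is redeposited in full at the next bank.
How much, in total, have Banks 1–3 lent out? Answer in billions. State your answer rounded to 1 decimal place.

₩1892.2 billion

Bank i lends (1 − rr)^i of the original deposit: Bank 1 lends 907.1·0.8290 = 751.9859, Bank 2 lends 907.1·0.8290² ≈ 623.3963, and so on.
Summing a geometric series: total = 907.1·[0.8290·(1 − 0.8290^3) / (1 − 0.8290)] ≈ 1892.1778 billion.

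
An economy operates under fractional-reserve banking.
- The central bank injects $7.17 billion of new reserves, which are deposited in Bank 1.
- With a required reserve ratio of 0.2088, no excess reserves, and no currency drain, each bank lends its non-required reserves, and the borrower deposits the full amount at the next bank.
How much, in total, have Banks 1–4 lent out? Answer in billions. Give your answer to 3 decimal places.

Bank i lends (1 − rr)^i of the original deposit: Bank 1 lends 7.17·0.7912 ≈ 5.6729, Bank 2 lends 7.17·0.7912² ≈ 4.4884, and so on.
Summing a geometric series: total = 7.17·[0.7912·(1 − 0.7912^4) / (1 − 0.7912)] ≈ 16.5223 billion.

$16.522 billion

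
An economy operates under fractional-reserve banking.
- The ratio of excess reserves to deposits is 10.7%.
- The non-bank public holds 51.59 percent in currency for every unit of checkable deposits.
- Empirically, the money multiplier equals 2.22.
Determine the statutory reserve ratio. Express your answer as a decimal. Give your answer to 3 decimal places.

Using m = 2.22. Since m = (1 + c)/(c + rr + e), the denominator satisfies c + rr + e = (1 + c)/m = (1 + 0.5159) / 2.22 ≈ 0.682838.
With c = 0.5159 and e = 0.107, the statutory reserve ratio is 0.682838 − 0.5159 − 0.107 = 0.059938.

0.060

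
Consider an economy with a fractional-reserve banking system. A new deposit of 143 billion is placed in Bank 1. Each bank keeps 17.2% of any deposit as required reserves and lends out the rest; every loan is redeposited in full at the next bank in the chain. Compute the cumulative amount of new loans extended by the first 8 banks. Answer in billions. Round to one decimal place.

536.3 billion

Bank i lends (1 − rr)^i of the original deposit: Bank 1 lends 143·0.8280 = 118.4040, Bank 2 lends 143·0.8280² ≈ 98.0385, and so on.
Summing a geometric series: total = 143·[0.8280·(1 − 0.8280^8) / (1 − 0.8280)] ≈ 536.3124 billion.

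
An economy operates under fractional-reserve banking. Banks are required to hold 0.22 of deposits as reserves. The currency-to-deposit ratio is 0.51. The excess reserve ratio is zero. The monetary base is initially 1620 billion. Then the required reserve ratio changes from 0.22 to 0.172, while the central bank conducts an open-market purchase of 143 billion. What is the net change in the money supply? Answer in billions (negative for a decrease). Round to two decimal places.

Before: m₁ = (1 + 0.51) / (0.22 + 0.51) ≈ 2.0684932, MB₁ = 1620, so M₁ = 2.0684932 × 1620 ≈ 3350.959 billion.
After: m₂ = (1 + 0.51) / (0.172 + 0.51) ≈ 2.2140762, MB₂ = 1620 + 143 = 1763, so M₂ = 2.2140762 × 1763 ≈ 3903.4163 billion.
ΔM = M₂ − M₁ = 3903.4163 − 3350.959 = 552.4573 billion.

552.46 billion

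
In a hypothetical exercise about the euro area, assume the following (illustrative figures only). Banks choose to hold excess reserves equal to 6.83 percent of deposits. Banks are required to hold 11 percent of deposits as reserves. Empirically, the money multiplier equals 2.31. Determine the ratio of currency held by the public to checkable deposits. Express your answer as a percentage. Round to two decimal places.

Using m = 2.31. From m = (1 + c)/(c + rr + e), rearranging gives 1 + c = m·(c + rr + e), so c·(1 − m) = m·(rr + e) − 1.
Hence c = [m·(rr + e) − 1]/(1 − m) = [2.31 × (0.11 + 0.0683) − 1] / (1 − 2.31) ≈ 0.448952.

44.90%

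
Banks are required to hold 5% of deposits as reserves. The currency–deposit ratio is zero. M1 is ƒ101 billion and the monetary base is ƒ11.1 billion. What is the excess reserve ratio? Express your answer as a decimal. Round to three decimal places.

0.060

Using m = M/MB = 101/11.1 ≈ 9.099099. Since m = (1 + c)/(c + rr + e), the denominator satisfies c + rr + e = (1 + c)/m = (1 + 0) / 9.099099 ≈ 0.109901.
With c = 0 and rr = 0.05, the excess reserve ratio is 0.109901 − 0 − 0.05 = 0.059901.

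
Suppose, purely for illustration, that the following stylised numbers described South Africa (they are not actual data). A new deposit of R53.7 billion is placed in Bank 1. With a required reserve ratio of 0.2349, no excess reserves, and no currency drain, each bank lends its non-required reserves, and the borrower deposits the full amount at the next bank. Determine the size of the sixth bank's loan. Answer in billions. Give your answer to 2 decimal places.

R10.77 billion

Each bank lends a fraction (1 − rr) = 0.7651 of the deposit it receives, so Bank 6 receives 53.7·0.7651^5 and lends 53.7·0.7651^6 ≈ 10.7717 billion.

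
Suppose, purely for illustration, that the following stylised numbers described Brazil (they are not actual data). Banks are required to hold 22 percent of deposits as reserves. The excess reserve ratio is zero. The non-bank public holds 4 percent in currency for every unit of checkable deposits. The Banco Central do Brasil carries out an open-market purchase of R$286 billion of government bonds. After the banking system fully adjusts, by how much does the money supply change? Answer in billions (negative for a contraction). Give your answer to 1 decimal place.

The money multiplier is m = (1 + c) / (rr + c) = (1 + 0.04) / (0.22 + 0.04) = 4.
The purchase adds 286 billion of base, so ΔM = m × ΔMB = 4 × (+286) = 1144 billion.

R$1144.0 billion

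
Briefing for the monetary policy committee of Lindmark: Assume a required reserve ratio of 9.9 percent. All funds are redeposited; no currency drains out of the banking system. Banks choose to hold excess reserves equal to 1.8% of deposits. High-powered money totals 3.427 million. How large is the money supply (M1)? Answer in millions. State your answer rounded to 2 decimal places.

29.29 million

The money multiplier is m = 1 / (rr + e) = 1 / (0.099 + 0.018) ≈ 8.5470.
So M = m × MB = 8.5470 × 3.427 ≈ 29.2906 million.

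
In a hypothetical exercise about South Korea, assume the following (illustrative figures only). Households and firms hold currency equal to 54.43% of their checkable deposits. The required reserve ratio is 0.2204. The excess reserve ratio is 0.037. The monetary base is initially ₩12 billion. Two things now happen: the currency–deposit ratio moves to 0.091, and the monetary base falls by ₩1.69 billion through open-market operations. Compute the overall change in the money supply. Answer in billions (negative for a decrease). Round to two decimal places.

Before: m₁ = (1 + 0.5443) / (0.2204 + 0.037 + 0.5443) ≈ 1.92628, MB₁ = 12, so M₁ = 1.92628 × 12 ≈ 23.1154 billion.
After: m₂ = (1 + 0.091) / (0.2204 + 0.037 + 0.091) ≈ 3.13146, MB₂ = 12 − 1.69 = 10.31, so M₂ = 3.13146 × 10.31 ≈ 32.2854 billion.
ΔM = M₂ − M₁ = 32.2854 − 23.1154 = 9.17 billion.

₩9.17 billion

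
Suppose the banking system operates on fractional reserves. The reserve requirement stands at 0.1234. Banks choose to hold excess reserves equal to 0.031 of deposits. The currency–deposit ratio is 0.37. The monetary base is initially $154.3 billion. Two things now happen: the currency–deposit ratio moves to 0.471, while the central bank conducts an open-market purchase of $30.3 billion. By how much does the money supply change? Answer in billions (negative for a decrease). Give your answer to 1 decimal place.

Before: m₁ = (1 + 0.37) / (0.1234 + 0.031 + 0.37) ≈ 2.61251, MB₁ = 154.3, so M₁ = 2.61251 × 154.3 ≈ 403.1103 billion.
After: m₂ = (1 + 0.471) / (0.1234 + 0.031 + 0.471) ≈ 2.35209, MB₂ = 154.3 + 30.3 = 184.6, so M₂ = 2.35209 × 184.6 ≈ 434.1958 billion.
ΔM = M₂ − M₁ = 434.1958 − 403.1103 = 31.0855 billion.

$31.1 billion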